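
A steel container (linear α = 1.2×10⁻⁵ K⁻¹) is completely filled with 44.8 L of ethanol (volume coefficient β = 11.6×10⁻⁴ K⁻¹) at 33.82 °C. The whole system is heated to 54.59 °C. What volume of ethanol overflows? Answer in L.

1.05 L

The container also expands: β_container ≈ 3α = 3.6×10⁻⁵ /K
Net overflow = V₀(β_liq − 3α_cont)ΔT
β − 3α = 1.16×10⁻³ − 3.6×10⁻⁵ = 1.124×10⁻³ /K; ΔT = 20.77 K
ΔV = 44.8 × 1.124×10⁻³ × 20.77 = 1.05 L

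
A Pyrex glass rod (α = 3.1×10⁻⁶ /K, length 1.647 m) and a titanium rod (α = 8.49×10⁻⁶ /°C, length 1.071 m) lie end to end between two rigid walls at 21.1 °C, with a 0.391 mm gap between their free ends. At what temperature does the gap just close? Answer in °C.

α₁L₁ = 5.1057×10⁻⁶ m/K, α₂L₂ = 9.09279×10⁻⁶ m/K → total 1.419849×10⁻⁵ m/K
ΔT = g/(α₁L₁+α₂L₂) = 3.91×10⁻⁴ / 1.419849×10⁻⁵ = 27.538 K
T = 21.1 + 27.538 = 48.638 °C

T = 48.6 °C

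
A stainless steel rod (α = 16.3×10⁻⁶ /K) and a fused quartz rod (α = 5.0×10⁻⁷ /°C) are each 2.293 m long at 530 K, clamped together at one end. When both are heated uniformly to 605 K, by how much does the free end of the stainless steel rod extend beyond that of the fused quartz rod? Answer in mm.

2.72 mm

ΔT = 75 K
stainless steel: ΔL = 16.3×10⁻⁶ × 2.293 m × 75 = 2.8032×10⁻³ m = 2.8032 mm
fused quartz: ΔL = 5.0×10⁻⁷ × 2.293 m × 75 = 8.5987×10⁻⁵ m = 0.085987 mm
difference = 2.8032 − 0.085987 = 2.717213 mm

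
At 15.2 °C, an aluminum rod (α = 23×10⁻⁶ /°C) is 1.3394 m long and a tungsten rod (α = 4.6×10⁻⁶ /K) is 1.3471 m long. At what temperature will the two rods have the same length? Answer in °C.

T = 328.1 °C

Equal length when α₁L₁ΔT − α₂L₂ΔT = L₂ − L₁ = 7.70×10⁻³ m
α₁L₁ = 3.08062×10⁻⁵, α₂L₂ = 6.19666×10⁻⁶ → Δ(αL) = 2.460954×10⁻⁵ m/K
ΔT = 7.70×10⁻³ / 2.460954×10⁻⁵ = 312.887 K, so T = 15.2 + 312.887 = 328.087 °C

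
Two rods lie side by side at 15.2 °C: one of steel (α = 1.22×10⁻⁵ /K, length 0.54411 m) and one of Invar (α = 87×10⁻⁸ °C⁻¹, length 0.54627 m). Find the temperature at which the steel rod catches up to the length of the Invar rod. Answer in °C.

L₁(1 + α₁ΔT) = L₂(1 + α₂ΔT) ⇒ ΔT = (L₂ − L₁)/(α₁L₁ − α₂L₂)
L₂ − L₁ = 0.54627 − 0.54411 = 2.16×10⁻³ m
α₁L₁ − α₂L₂ = 1.22×10⁻⁵×0.54411 − 87×10⁻⁸×0.54627 = 6.1628871×10⁻⁶ m/K
ΔT = 2.16×10⁻³ / 6.1628871×10⁻⁶ = 350.485 K
T = 15.2 + 350.485 = 365.685 °C

T = 365.7 °C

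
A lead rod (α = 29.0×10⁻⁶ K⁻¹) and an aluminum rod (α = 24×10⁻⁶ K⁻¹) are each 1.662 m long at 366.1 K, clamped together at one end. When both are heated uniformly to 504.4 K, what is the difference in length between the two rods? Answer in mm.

1.15 mm

ΔT = 138.3 K
lead: ΔL = 29.0×10⁻⁶ × 1.662 m × 138.3 = 6.6658×10⁻³ m = 6.6658 mm
aluminum: ΔL = 24×10⁻⁶ × 1.662 m × 138.3 = 5.5165×10⁻³ m = 5.5165 mm
difference = 6.6658 − 5.5165 = 1.1493 mm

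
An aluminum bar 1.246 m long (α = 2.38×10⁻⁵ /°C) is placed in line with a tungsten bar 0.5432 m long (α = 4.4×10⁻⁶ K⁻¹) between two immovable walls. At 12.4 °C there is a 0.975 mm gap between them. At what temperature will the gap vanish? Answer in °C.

α₁L₁ = 2.96548×10⁻⁵ m/K, α₂L₂ = 2.39008×10⁻⁶ m/K → total 3.204488×10⁻⁵ m/K
ΔT = g/(α₁L₁+α₂L₂) = 9.75×10⁻⁴ / 3.204488×10⁻⁵ = 30.426 K
T = 12.4 + 30.426 = 42.826 °C

T = 42.8 °C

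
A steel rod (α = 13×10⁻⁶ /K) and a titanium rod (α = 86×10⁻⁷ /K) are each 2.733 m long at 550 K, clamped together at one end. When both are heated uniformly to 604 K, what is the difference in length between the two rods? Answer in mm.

ΔT = 54 K
steel: ΔL = 13×10⁻⁶ × 2.733 m × 54 = 1.9186×10⁻³ m = 1.9186 mm
titanium: ΔL = 86×10⁻⁷ × 2.733 m × 54 = 1.2692×10⁻³ m = 1.2692 mm
difference = 1.9186 − 1.2692 = 0.6494 mm

0.649 mm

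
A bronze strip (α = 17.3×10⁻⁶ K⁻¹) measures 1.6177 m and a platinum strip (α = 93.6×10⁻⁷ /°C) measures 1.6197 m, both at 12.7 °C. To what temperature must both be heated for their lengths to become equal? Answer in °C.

L₁(1 + α₁ΔT) = L₂(1 + α₂ΔT) ⇒ ΔT = (L₂ − L₁)/(α₁L₁ − α₂L₂)
L₂ − L₁ = 1.6197 − 1.6177 = 2.00×10⁻³ m
α₁L₁ − α₂L₂ = 17.3×10⁻⁶×1.6177 − 93.6×10⁻⁷×1.6197 = 1.2825818×10⁻⁵ m/K
ΔT = 2.00×10⁻³ / 1.2825818×10⁻⁵ = 155.935 K
T = 12.7 + 155.935 = 168.635 °C

T = 168.6 °C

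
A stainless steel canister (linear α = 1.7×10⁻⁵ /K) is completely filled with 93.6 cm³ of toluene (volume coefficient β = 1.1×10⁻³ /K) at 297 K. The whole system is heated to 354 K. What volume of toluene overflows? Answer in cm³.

The canister also expands: β_container ≈ 3α = 5.1×10⁻⁵ /K
Net overflow = V₀(β_liq − 3α_cont)ΔT
β − 3α = 1.10×10⁻³ − 5.1×10⁻⁵ = 1.049×10⁻³ /K; ΔT = 57 K
ΔV = 93.6 × 1.049×10⁻³ × 57 = 5.60 cm³

5.60 cm³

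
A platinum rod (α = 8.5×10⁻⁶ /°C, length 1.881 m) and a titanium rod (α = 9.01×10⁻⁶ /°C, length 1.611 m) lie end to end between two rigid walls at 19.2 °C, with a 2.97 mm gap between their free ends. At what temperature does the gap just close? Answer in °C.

Gap closes when ΔL₁ + ΔL₂ = 2.97 mm = 2.97×10⁻³ m
(α₁L₁ + α₂L₂)ΔT = g
α₁L₁ + α₂L₂ = 8.5×10⁻⁶×1.881 + 9.01×10⁻⁶×1.611 = 3.050361×10⁻⁵ m/K
ΔT = 2.97×10⁻³ / 3.050361×10⁻⁵ = 97.37 K
T = 19.2 + 97.37 = 116.57 °C

T = 117 °C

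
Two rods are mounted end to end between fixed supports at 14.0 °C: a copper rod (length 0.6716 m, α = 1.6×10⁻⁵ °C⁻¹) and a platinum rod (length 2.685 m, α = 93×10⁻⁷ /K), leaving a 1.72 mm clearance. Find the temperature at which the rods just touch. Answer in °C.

T = 62.2 °C

Gap closes when ΔL₁ + ΔL₂ = 1.72 mm = 1.72×10⁻³ m
(α₁L₁ + α₂L₂)ΔT = g
α₁L₁ + α₂L₂ = 1.6×10⁻⁵×0.6716 + 93×10⁻⁷×2.685 = 3.57161×10⁻⁵ m/K
ΔT = 1.72×10⁻³ / 3.57161×10⁻⁵ = 48.158 K
T = 14.0 + 48.158 = 62.158 °C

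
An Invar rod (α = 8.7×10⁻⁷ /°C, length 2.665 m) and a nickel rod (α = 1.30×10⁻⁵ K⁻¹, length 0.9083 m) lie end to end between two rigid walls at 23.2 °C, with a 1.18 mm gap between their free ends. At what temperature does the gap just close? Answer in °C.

T = 107 °C

Gap closes when ΔL₁ + ΔL₂ = 1.18 mm = 1.18×10⁻³ m
(α₁L₁ + α₂L₂)ΔT = g
α₁L₁ + α₂L₂ = 8.7×10⁻⁷×2.665 + 1.30×10⁻⁵×0.9083 = 1.412645×10⁻⁵ m/K
ΔT = 1.18×10⁻³ / 1.412645×10⁻⁵ = 83.53 K
T = 23.2 + 83.53 = 106.73 °C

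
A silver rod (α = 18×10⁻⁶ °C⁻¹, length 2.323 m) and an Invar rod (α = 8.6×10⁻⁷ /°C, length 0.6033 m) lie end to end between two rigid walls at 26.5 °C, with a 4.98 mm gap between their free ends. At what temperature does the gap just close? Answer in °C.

Gap closes when ΔL₁ + ΔL₂ = 4.98 mm = 4.98×10⁻³ m
(α₁L₁ + α₂L₂)ΔT = g
α₁L₁ + α₂L₂ = 18×10⁻⁶×2.323 + 8.6×10⁻⁷×0.6033 = 4.2332838×10⁻⁵ m/K
ΔT = 4.98×10⁻³ / 4.2332838×10⁻⁵ = 117.64 K
T = 26.5 + 117.64 = 144.14 °C

T = 144 °C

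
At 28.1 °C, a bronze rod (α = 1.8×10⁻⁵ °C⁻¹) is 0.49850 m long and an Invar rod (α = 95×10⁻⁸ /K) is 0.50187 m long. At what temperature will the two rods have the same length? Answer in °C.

T = 424.7 °C

L₁(1 + α₁ΔT) = L₂(1 + α₂ΔT) ⇒ ΔT = (L₂ − L₁)/(α₁L₁ − α₂L₂)
L₂ − L₁ = 0.50187 − 0.49850 = 3.37×10⁻³ m
α₁L₁ − α₂L₂ = 1.8×10⁻⁵×0.49850 − 95×10⁻⁸×0.50187 = 8.4962235×10⁻⁶ m/K
ΔT = 3.37×10⁻³ / 8.4962235×10⁻⁶ = 396.647 K
T = 28.1 + 396.647 = 424.747 °C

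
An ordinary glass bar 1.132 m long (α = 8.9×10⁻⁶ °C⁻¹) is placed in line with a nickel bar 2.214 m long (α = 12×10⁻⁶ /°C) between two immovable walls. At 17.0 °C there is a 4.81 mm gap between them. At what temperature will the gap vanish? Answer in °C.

T = 148 °C

Gap closes when ΔL₁ + ΔL₂ = 4.81 mm = 4.81×10⁻³ m
(α₁L₁ + α₂L₂)ΔT = g
α₁L₁ + α₂L₂ = 8.9×10⁻⁶×1.132 + 12×10⁻⁶×2.214 = 3.66428×10⁻⁵ m/K
ΔT = 4.81×10⁻³ / 3.66428×10⁻⁵ = 131.27 K
T = 17.0 + 131.27 = 148.27 °C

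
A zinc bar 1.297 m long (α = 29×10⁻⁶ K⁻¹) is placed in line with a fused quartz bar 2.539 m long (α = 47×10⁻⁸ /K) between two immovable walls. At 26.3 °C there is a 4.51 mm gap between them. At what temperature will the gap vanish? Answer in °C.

T = 143 °C

Gap closes when ΔL₁ + ΔL₂ = 4.51 mm = 4.51×10⁻³ m
(α₁L₁ + α₂L₂)ΔT = g
α₁L₁ + α₂L₂ = 29×10⁻⁶×1.297 + 47×10⁻⁸×2.539 = 3.880633×10⁻⁵ m/K
ΔT = 4.51×10⁻³ / 3.880633×10⁻⁵ = 116.22 K
T = 26.3 + 116.22 = 142.52 °C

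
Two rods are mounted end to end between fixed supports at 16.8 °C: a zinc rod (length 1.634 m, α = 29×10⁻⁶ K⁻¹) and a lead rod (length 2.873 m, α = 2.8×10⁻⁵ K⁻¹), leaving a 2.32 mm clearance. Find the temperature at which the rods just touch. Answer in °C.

T = 34.9 °C

α₁L₁ = 4.7386×10⁻⁵ m/K, α₂L₂ = 8.0444×10⁻⁵ m/K → total 1.2783×10⁻⁴ m/K
ΔT = g/(α₁L₁+α₂L₂) = 2.32×10⁻³ / 1.2783×10⁻⁴ = 18.149 K
T = 16.8 + 18.149 = 34.949 °C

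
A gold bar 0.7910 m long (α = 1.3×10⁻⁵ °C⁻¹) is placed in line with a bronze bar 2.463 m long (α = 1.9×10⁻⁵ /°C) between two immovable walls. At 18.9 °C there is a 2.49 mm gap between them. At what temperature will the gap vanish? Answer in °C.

α₁L₁ = 1.0283×10⁻⁵ m/K, α₂L₂ = 4.6797×10⁻⁵ m/K → total 5.708×10⁻⁵ m/K
ΔT = g/(α₁L₁+α₂L₂) = 2.49×10⁻³ / 5.708×10⁻⁵ = 43.623 K
T = 18.9 + 43.623 = 62.523 °C

T = 62.5 °C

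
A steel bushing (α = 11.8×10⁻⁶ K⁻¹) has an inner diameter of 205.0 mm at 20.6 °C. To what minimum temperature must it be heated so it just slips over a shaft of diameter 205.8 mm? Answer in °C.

T = 351 °C

Required Δd = 205.8 − 205.0 = 0.8 mm
Δd = αd₀ΔT ⇒ ΔT = Δd/(αd₀) = 0.8 / (11.8×10⁻⁶ × 205.0) = 330.72 K
T_min = 20.6 + 330.72 = 351.32 °C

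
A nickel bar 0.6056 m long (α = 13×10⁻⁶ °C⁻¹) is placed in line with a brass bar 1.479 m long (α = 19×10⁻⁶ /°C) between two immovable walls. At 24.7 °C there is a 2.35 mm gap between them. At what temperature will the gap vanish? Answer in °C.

α₁L₁ = 7.8728×10⁻⁶ m/K, α₂L₂ = 2.8101×10⁻⁵ m/K → total 3.59738×10⁻⁵ m/K
ΔT = g/(α₁L₁+α₂L₂) = 2.35×10⁻³ / 3.59738×10⁻⁵ = 65.325 K
T = 24.7 + 65.325 = 90.025 °C

T = 90.0 °C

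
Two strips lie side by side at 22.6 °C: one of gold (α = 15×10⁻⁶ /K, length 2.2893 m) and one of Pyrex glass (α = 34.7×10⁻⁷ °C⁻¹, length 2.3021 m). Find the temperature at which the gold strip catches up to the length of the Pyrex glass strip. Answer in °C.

L₁(1 + α₁ΔT) = L₂(1 + α₂ΔT) ⇒ ΔT = (L₂ − L₁)/(α₁L₁ − α₂L₂)
L₂ − L₁ = 2.3021 − 2.2893 = 1.28×10⁻² m
α₁L₁ − α₂L₂ = 15×10⁻⁶×2.2893 − 34.7×10⁻⁷×2.3021 = 2.6351213×10⁻⁵ m/K
ΔT = 1.28×10⁻² / 2.6351213×10⁻⁵ = 485.746 K
T = 22.6 + 485.746 = 508.346 °C

T = 508.3 °C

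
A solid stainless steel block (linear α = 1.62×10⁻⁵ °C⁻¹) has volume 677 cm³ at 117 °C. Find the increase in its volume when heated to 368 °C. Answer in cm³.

ΔV = 8.26 cm³

Isotropic solid: β ≈ 3α = 4.9×10⁻⁵ /K; ΔT = 251 K
ΔV = 3αV₀ΔT = 3(1.62×10⁻⁵)(677)(251) = 8.26 cm³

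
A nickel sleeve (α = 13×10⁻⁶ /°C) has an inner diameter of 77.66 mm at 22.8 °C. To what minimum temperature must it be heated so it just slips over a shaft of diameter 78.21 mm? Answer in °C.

T = 568 °C

Required Δd = 78.21 − 77.66 = 0.55 mm
Δd = αd₀ΔT ⇒ ΔT = Δd/(αd₀) = 0.55 / (13×10⁻⁶ × 77.66) = 544.78 K
T_min = 22.8 + 544.78 = 567.58 °C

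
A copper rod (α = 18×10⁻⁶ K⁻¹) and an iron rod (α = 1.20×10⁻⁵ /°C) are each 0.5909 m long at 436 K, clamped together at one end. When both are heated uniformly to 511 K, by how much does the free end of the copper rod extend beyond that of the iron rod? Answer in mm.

0.266 mm

ΔT = 75 K
copper: ΔL = 18×10⁻⁶ × 0.5909 m × 75 = 7.9771×10⁻⁴ m = 0.79771 mm
iron: ΔL = 1.20×10⁻⁵ × 0.5909 m × 75 = 5.3181×10⁻⁴ m = 0.53181 mm
difference = 0.79771 − 0.53181 = 0.26590 mm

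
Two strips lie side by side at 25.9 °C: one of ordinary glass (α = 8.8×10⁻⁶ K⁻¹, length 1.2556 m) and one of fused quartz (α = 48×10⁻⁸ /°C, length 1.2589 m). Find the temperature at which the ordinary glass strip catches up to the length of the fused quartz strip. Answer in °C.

T = 341.8 °C

Equal length when α₁L₁ΔT − α₂L₂ΔT = L₂ − L₁ = 3.30×10⁻³ m
α₁L₁ = 1.104928×10⁻⁵, α₂L₂ = 6.04272×10⁻⁷ → Δ(αL) = 1.0445008×10⁻⁵ m/K
ΔT = 3.30×10⁻³ / 1.0445008×10⁻⁵ = 315.940 K, so T = 25.9 + 315.940 = 341.840 °C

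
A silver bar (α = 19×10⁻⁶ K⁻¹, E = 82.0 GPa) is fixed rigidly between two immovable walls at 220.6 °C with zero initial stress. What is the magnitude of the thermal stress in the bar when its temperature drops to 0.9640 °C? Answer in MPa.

σ = 342 MPa

Fully constrained: the free strain ε = αΔT is blocked, so σ = Eε = EαΔT.
|ΔT| = 219.6360 K
σ = 82.0×10⁹ × 19×10⁻⁶ × 219.6360 = 3.42×10⁸ Pa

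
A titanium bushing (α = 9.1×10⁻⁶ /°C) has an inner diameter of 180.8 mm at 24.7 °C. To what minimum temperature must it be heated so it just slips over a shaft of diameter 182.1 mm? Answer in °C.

Required Δd = 182.1 − 180.8 = 1.3 mm
Δd = αd₀ΔT ⇒ ΔT = Δd/(αd₀) = 1.3 / (9.1×10⁻⁶ × 180.8) = 790.14 K
T_min = 24.7 + 790.14 = 814.84 °C

T = 815 °C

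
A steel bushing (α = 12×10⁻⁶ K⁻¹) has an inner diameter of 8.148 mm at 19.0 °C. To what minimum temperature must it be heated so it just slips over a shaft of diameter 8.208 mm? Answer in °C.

T = 633 °C

Required Δd = 8.208 − 8.148 = 0.060 mm
Δd = αd₀ΔT ⇒ ΔT = Δd/(αd₀) = 0.060 / (12×10⁻⁶ × 8.148) = 613.65 K
T_min = 19.0 + 613.65 = 632.65 °C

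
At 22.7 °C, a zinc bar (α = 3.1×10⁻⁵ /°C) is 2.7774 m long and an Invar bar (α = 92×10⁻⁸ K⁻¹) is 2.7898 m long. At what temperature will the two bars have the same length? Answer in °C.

T = 171.1 °C

Equal length when α₁L₁ΔT − α₂L₂ΔT = L₂ − L₁ = 1.24×10⁻² m
α₁L₁ = 8.60994×10⁻⁵, α₂L₂ = 2.566616×10⁻⁶ → Δ(αL) = 8.3532784×10⁻⁵ m/K
ΔT = 1.24×10⁻² / 8.3532784×10⁻⁵ = 148.445 K, so T = 22.7 + 148.445 = 171.145 °C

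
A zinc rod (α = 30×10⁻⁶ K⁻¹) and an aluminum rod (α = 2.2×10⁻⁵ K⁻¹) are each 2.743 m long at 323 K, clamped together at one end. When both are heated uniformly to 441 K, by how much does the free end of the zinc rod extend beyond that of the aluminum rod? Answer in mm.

2.59 mm

ΔT = 118 K
zinc: ΔL = 30×10⁻⁶ × 2.743 m × 118 = 9.7102×10⁻³ m = 9.7102 mm
aluminum: ΔL = 2.2×10⁻⁵ × 2.743 m × 118 = 7.1208×10⁻³ m = 7.1208 mm
difference = 9.7102 − 7.1208 = 2.5894 mm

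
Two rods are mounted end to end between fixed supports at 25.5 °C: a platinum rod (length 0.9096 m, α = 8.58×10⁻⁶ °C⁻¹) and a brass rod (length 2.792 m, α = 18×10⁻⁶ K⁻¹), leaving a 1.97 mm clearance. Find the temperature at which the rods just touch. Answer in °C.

Gap closes when ΔL₁ + ΔL₂ = 1.97 mm = 1.97×10⁻³ m
(α₁L₁ + α₂L₂)ΔT = g
α₁L₁ + α₂L₂ = 8.58×10⁻⁶×0.9096 + 18×10⁻⁶×2.792 = 5.8060368×10⁻⁵ m/K
ΔT = 1.97×10⁻³ / 5.8060368×10⁻⁵ = 33.930 K
T = 25.5 + 33.930 = 59.430 °C

T = 59.4 °C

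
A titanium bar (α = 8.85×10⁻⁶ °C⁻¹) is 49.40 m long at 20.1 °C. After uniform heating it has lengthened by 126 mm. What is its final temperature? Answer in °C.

ΔL = αL₀ΔT ⇒ ΔT = ΔL / (αL₀)
ΔT = 126×10⁻³ m / (8.85×10⁻⁶ × 49.40 m) = 288.20 K
T = 20.1 + 288.20 = 308.30 °C

T = 308 °C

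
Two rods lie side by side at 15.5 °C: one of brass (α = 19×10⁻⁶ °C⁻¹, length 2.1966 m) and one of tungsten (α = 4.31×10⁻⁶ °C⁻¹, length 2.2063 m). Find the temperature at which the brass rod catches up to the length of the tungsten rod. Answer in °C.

T = 316.5 °C

Equal length when α₁L₁ΔT − α₂L₂ΔT = L₂ − L₁ = 9.70×10⁻³ m
α₁L₁ = 4.17354×10⁻⁵, α₂L₂ = 9.509153×10⁻⁶ → Δ(αL) = 3.2226247×10⁻⁵ m/K
ΔT = 9.70×10⁻³ / 3.2226247×10⁻⁵ = 300.997 K, so T = 15.5 + 300.997 = 316.497 °C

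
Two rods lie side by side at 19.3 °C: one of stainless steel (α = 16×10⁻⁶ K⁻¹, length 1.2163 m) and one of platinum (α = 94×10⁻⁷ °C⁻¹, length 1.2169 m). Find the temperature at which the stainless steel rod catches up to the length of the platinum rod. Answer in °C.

T = 94.09 °C

L₁(1 + α₁ΔT) = L₂(1 + α₂ΔT) ⇒ ΔT = (L₂ − L₁)/(α₁L₁ − α₂L₂)
L₂ − L₁ = 1.2169 − 1.2163 = 6.00×10⁻⁴ m
α₁L₁ − α₂L₂ = 16×10⁻⁶×1.2163 − 94×10⁻⁷×1.2169 = 8.02194×10⁻⁶ m/K
ΔT = 6.00×10⁻⁴ / 8.02194×10⁻⁶ = 74.7949 K
T = 19.3 + 74.7949 = 94.0949 °C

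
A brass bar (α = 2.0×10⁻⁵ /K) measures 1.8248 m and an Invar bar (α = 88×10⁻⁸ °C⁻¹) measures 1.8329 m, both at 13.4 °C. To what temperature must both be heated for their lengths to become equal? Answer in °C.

L₁(1 + α₁ΔT) = L₂(1 + α₂ΔT) ⇒ ΔT = (L₂ − L₁)/(α₁L₁ − α₂L₂)
L₂ − L₁ = 1.8329 − 1.8248 = 8.10×10⁻³ m
α₁L₁ − α₂L₂ = 2.0×10⁻⁵×1.8248 − 88×10⁻⁸×1.8329 = 3.4883048×10⁻⁵ m/K
ΔT = 8.10×10⁻³ / 3.4883048×10⁻⁵ = 232.204 K
T = 13.4 + 232.204 = 245.604 °C

T = 245.6 °C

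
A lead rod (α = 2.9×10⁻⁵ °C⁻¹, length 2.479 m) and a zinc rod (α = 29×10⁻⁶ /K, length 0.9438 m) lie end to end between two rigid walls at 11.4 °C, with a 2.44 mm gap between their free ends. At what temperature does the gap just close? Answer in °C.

T = 36.0 °C

α₁L₁ = 7.1891×10⁻⁵ m/K, α₂L₂ = 2.73702×10⁻⁵ m/K → total 9.92612×10⁻⁵ m/K
ΔT = g/(α₁L₁+α₂L₂) = 2.44×10⁻³ / 9.92612×10⁻⁵ = 24.582 K
T = 11.4 + 24.582 = 35.982 °C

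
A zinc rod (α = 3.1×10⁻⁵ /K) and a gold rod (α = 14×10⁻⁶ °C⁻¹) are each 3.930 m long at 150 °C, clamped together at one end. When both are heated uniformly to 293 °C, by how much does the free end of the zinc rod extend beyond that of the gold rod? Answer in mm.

ΔT = 143 K
zinc: ΔL = 3.1×10⁻⁵ × 3.930 m × 143 = 1.7422×10⁻² m = 17.422 mm
gold: ΔL = 14×10⁻⁶ × 3.930 m × 143 = 7.8679×10⁻³ m = 7.8679 mm
difference = 17.422 − 7.8679 = 9.5541 mm

9.55 mm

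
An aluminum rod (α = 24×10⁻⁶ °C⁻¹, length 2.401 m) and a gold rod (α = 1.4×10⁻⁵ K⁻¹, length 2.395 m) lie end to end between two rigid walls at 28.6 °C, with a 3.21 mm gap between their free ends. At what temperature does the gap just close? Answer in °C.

Gap closes when ΔL₁ + ΔL₂ = 3.21 mm = 3.21×10⁻³ m
(α₁L₁ + α₂L₂)ΔT = g
α₁L₁ + α₂L₂ = 24×10⁻⁶×2.401 + 1.4×10⁻⁵×2.395 = 9.1154×10⁻⁵ m/K
ΔT = 3.21×10⁻³ / 9.1154×10⁻⁵ = 35.215 K
T = 28.6 + 35.215 = 63.815 °C

T = 63.8 °C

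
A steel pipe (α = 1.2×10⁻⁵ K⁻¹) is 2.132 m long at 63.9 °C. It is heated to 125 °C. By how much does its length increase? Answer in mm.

ΔL = 1.56 mm

|ΔT| = |125 − 63.9| = 61.1 K
ΔL = αL₀ΔT = (1.2×10⁻⁵)(2.132)(61.1) = 1.56×10⁻³ m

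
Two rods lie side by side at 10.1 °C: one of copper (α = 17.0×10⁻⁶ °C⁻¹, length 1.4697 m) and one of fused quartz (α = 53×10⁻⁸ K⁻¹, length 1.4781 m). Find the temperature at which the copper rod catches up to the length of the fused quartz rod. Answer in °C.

T = 357.2 °C

Equal length when α₁L₁ΔT − α₂L₂ΔT = L₂ − L₁ = 8.40×10⁻³ m
α₁L₁ = 2.49849×10⁻⁵, α₂L₂ = 7.83393×10⁻⁷ → Δ(αL) = 2.4201507×10⁻⁵ m/K
ΔT = 8.40×10⁻³ / 2.4201507×10⁻⁵ = 347.086 K, so T = 10.1 + 347.086 = 357.186 °C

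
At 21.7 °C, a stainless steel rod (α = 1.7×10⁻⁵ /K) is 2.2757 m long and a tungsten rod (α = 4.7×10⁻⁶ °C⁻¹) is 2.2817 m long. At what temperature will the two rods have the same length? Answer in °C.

T = 236.3 °C

Equal length when α₁L₁ΔT − α₂L₂ΔT = L₂ − L₁ = 6.00×10⁻³ m
α₁L₁ = 3.86869×10⁻⁵, α₂L₂ = 1.072399×10⁻⁵ → Δ(αL) = 2.796291×10⁻⁵ m/K
ΔT = 6.00×10⁻³ / 2.796291×10⁻⁵ = 214.570 K, so T = 21.7 + 214.570 = 236.270 °C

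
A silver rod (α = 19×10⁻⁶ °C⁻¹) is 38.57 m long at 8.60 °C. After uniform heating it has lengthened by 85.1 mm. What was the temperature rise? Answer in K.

ΔL = αL₀ΔT ⇒ ΔT = ΔL / (αL₀)
ΔT = 85.1×10⁻³ m / (19×10⁻⁶ × 38.57 m) = 116.13 K

ΔT = 116 K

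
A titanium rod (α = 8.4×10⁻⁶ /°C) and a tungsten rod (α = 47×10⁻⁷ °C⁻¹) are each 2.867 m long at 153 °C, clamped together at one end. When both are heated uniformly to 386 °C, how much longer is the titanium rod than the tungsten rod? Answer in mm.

ΔT = 233 K
titanium: ΔL = 8.4×10⁻⁶ × 2.867 m × 233 = 5.6113×10⁻³ m = 5.6113 mm
tungsten: ΔL = 47×10⁻⁷ × 2.867 m × 233 = 3.1397×10⁻³ m = 3.1397 mm
difference = 5.6113 − 3.1397 = 2.4716 mm

2.47 mm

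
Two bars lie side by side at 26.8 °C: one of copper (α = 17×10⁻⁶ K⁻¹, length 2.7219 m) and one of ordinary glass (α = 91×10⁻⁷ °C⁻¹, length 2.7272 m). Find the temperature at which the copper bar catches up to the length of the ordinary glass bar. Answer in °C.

T = 273.8 °C

Equal length when α₁L₁ΔT − α₂L₂ΔT = L₂ − L₁ = 5.30×10⁻³ m
α₁L₁ = 4.62723×10⁻⁵, α₂L₂ = 2.481752×10⁻⁵ → Δ(αL) = 2.145478×10⁻⁵ m/K
ΔT = 5.30×10⁻³ / 2.145478×10⁻⁵ = 247.031 K, so T = 26.8 + 247.031 = 273.831 °C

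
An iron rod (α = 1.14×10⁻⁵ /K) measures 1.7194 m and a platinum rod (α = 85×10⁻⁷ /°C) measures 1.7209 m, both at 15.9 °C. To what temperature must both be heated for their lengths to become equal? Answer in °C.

L₁(1 + α₁ΔT) = L₂(1 + α₂ΔT) ⇒ ΔT = (L₂ − L₁)/(α₁L₁ − α₂L₂)
L₂ − L₁ = 1.7209 − 1.7194 = 1.50×10⁻³ m
α₁L₁ − α₂L₂ = 1.14×10⁻⁵×1.7194 − 85×10⁻⁷×1.7209 = 4.97351×10⁻⁶ m/K
ΔT = 1.50×10⁻³ / 4.97351×10⁻⁶ = 301.598 K
T = 15.9 + 301.598 = 317.498 °C

T = 317.5 °C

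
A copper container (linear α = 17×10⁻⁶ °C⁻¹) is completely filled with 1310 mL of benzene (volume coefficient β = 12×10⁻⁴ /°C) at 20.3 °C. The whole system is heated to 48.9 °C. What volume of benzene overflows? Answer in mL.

43.0 mL

The container also expands: β_container ≈ 3α = 5.1×10⁻⁵ /K
Net overflow = V₀(β_liq − 3α_cont)ΔT
β − 3α = 1.20×10⁻³ − 5.1×10⁻⁵ = 1.149×10⁻³ /K; ΔT = 28.6 K
ΔV = 1310 × 1.149×10⁻³ × 28.6 = 43.0 mL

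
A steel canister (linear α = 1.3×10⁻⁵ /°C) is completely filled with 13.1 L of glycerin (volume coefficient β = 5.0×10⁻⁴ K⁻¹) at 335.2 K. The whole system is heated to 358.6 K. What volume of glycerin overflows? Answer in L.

0.141 L

The canister also expands: β_container ≈ 3α = 3.9×10⁻⁵ /K
Net overflow = V₀(β_liq − 3α_cont)ΔT
β − 3α = 5.00×10⁻⁴ − 3.9×10⁻⁵ = 4.61×10⁻⁴ /K; ΔT = 23.4 K
ΔV = 13.1 × 4.61×10⁻⁴ × 23.4 = 0.141 L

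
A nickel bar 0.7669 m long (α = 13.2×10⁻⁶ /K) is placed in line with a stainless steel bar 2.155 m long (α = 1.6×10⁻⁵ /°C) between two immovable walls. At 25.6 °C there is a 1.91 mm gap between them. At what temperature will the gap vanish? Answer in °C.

T = 68.4 °C

α₁L₁ = 1.012308×10⁻⁵ m/K, α₂L₂ = 3.448×10⁻⁵ m/K → total 4.460308×10⁻⁵ m/K
ΔT = g/(α₁L₁+α₂L₂) = 1.91×10⁻³ / 4.460308×10⁻⁵ = 42.822 K
T = 25.6 + 42.822 = 68.422 °C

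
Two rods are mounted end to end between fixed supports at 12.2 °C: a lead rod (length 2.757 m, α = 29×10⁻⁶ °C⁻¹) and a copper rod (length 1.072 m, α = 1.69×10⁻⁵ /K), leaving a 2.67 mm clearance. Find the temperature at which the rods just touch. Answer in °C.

α₁L₁ = 7.9953×10⁻⁵ m/K, α₂L₂ = 1.81168×10⁻⁵ m/K → total 9.80698×10⁻⁵ m/K
ΔT = g/(α₁L₁+α₂L₂) = 2.67×10⁻³ / 9.80698×10⁻⁵ = 27.226 K
T = 12.2 + 27.226 = 39.426 °C

T = 39.4 °C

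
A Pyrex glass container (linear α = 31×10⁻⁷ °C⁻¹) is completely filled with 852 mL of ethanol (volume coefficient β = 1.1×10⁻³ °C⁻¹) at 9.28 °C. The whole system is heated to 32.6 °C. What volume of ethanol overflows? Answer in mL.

21.7 mL

The container also expands: β_container ≈ 3α = 9.3×10⁻⁶ /K
Net overflow = V₀(β_liq − 3α_cont)ΔT
β − 3α = 1.10×10⁻³ − 9.3×10⁻⁶ = 1.0907×10⁻³ /K; ΔT = 23.32 K
ΔV = 852 × 1.0907×10⁻³ × 23.32 = 21.7 mL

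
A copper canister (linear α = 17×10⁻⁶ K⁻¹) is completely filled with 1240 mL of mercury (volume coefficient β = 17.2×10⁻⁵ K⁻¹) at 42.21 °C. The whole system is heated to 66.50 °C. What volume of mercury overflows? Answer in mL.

The canister also expands: β_container ≈ 3α = 5.1×10⁻⁵ /K
Net overflow = V₀(β_liq − 3α_cont)ΔT
β − 3α = 1.72×10⁻⁴ − 5.1×10⁻⁵ = 1.21×10⁻⁴ /K; ΔT = 24.29 K
ΔV = 1240 × 1.21×10⁻⁴ × 24.29 = 3.64 mL

3.64 mL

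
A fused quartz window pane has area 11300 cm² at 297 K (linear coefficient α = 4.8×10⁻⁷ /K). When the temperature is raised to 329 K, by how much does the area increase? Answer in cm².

Area coefficient ≈ 2α; |ΔT| = 32 K
ΔA = 2αA₀ΔT = 2(4.8×10⁻⁷)(11300)(32) = 0.347 cm²

ΔA = 0.347 cm²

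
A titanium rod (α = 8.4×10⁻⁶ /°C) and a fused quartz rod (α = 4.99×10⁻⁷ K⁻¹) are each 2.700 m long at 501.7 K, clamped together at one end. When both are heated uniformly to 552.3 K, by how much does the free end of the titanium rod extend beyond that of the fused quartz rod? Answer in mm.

ΔT = 50.6 K
titanium: ΔL = 8.4×10⁻⁶ × 2.700 m × 50.6 = 1.1476×10⁻³ m = 1.1476 mm
fused quartz: ΔL = 4.99×10⁻⁷ × 2.700 m × 50.6 = 6.8173×10⁻⁵ m = 0.068173 mm
difference = 1.1476 − 0.068173 = 1.079427 mm

1.08 mm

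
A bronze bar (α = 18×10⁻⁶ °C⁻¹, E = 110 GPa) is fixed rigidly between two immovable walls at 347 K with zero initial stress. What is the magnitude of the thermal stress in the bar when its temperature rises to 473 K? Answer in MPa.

Fully constrained: the free strain ε = αΔT is blocked, so σ = Eε = EαΔT.
|ΔT| = 126 K
σ = 110×10⁹ × 18×10⁻⁶ × 126 = 2.49×10⁸ Pa

σ = 249 MPa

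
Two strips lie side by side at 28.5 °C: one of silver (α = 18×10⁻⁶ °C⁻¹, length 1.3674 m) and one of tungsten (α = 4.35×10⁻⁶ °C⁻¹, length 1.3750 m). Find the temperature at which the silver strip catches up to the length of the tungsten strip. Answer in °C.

T = 436.4 °C

Equal length when α₁L₁ΔT − α₂L₂ΔT = L₂ − L₁ = 7.60×10⁻³ m
α₁L₁ = 2.46132×10⁻⁵, α₂L₂ = 5.98125×10⁻⁶ → Δ(αL) = 1.863195×10⁻⁵ m/K
ΔT = 7.60×10⁻³ / 1.863195×10⁻⁵ = 407.901 K, so T = 28.5 + 407.901 = 436.401 °C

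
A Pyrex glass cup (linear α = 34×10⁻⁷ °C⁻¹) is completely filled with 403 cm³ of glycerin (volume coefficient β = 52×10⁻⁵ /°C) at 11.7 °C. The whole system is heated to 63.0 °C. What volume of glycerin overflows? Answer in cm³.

The cup also expands: β_container ≈ 3α = 1.02×10⁻⁵ /K
Net overflow = V₀(β_liq − 3α_cont)ΔT
β − 3α = 5.20×10⁻⁴ − 1.02×10⁻⁵ = 5.098×10⁻⁴ /K; ΔT = 51.3 K
ΔV = 403 × 5.098×10⁻⁴ × 51.3 = 10.5 cm³

10.5 cm³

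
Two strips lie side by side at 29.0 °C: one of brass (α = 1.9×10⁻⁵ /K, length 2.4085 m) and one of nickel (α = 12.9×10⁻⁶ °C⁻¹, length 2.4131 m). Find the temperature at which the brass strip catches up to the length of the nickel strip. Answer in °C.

T = 343.4 °C

L₁(1 + α₁ΔT) = L₂(1 + α₂ΔT) ⇒ ΔT = (L₂ − L₁)/(α₁L₁ − α₂L₂)
L₂ − L₁ = 2.4131 − 2.4085 = 4.60×10⁻³ m
α₁L₁ − α₂L₂ = 1.9×10⁻⁵×2.4085 − 12.9×10⁻⁶×2.4131 = 1.463251×10⁻⁵ m/K
ΔT = 4.60×10⁻³ / 1.463251×10⁻⁵ = 314.368 K
T = 29.0 + 314.368 = 343.368 °C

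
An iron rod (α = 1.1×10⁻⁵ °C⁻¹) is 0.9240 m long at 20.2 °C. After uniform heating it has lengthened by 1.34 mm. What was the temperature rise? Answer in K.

ΔL = αL₀ΔT ⇒ ΔT = ΔL / (αL₀)
ΔT = 1.34×10⁻³ m / (1.1×10⁻⁵ × 0.9240 m) = 131.84 K

ΔT = 132 K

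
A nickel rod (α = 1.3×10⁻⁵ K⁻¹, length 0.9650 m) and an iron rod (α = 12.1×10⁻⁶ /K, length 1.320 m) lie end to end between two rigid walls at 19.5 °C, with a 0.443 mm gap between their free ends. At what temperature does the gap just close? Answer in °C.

T = 35.0 °C

α₁L₁ = 1.2545×10⁻⁵ m/K, α₂L₂ = 1.5972×10⁻⁵ m/K → total 2.8517×10⁻⁵ m/K
ΔT = g/(α₁L₁+α₂L₂) = 4.43×10⁻⁴ / 2.8517×10⁻⁵ = 15.535 K
T = 19.5 + 15.535 = 35.035 °C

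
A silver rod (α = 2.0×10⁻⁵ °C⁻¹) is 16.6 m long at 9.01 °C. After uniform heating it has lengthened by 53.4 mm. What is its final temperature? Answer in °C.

ΔL = αL₀ΔT ⇒ ΔT = ΔL / (αL₀)
ΔT = 53.4×10⁻³ m / (2.0×10⁻⁵ × 16.6 m) = 160.84 K
T = 9.01 + 160.84 = 169.85 °C

T = 170 °C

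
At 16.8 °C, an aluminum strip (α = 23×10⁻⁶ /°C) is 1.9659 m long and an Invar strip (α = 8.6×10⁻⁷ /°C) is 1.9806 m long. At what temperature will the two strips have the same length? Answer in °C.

Equal length when α₁L₁ΔT − α₂L₂ΔT = L₂ − L₁ = 1.47×10⁻² m
α₁L₁ = 4.52157×10⁻⁵, α₂L₂ = 1.703316×10⁻⁶ → Δ(αL) = 4.3512384×10⁻⁵ m/K
ΔT = 1.47×10⁻² / 4.3512384×10⁻⁵ = 337.835 K, so T = 16.8 + 337.835 = 354.635 °C

T = 354.6 °C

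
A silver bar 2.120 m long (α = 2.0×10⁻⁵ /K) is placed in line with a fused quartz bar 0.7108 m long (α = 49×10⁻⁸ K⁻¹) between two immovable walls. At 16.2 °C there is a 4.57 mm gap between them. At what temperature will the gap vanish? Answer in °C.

T = 123 °C

α₁L₁ = 4.240×10⁻⁵ m/K, α₂L₂ = 3.48292×10⁻⁷ m/K → total 4.2748292×10⁻⁵ m/K
ΔT = g/(α₁L₁+α₂L₂) = 4.57×10⁻³ / 4.2748292×10⁻⁵ = 106.90 K
T = 16.2 + 106.90 = 123.10 °C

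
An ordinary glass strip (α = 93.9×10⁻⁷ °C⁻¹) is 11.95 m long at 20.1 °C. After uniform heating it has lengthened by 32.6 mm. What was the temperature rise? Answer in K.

ΔL = αL₀ΔT ⇒ ΔT = ΔL / (αL₀)
ΔT = 32.6×10⁻³ m / (93.9×10⁻⁷ × 11.95 m) = 290.53 K

ΔT = 291 K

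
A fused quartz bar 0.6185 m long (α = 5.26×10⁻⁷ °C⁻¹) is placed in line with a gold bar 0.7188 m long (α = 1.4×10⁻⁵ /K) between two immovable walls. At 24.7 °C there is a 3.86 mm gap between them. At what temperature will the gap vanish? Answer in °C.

α₁L₁ = 3.25331×10⁻⁷ m/K, α₂L₂ = 1.00632×10⁻⁵ m/K → total 1.0388531×10⁻⁵ m/K
ΔT = g/(α₁L₁+α₂L₂) = 3.86×10⁻³ / 1.0388531×10⁻⁵ = 371.56 K
T = 24.7 + 371.56 = 396.26 °C

T = 396 °C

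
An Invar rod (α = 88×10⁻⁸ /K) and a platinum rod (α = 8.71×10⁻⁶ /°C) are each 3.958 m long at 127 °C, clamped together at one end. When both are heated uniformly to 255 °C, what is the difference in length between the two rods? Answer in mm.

3.97 mm

ΔT = 128 K
Invar: ΔL = 88×10⁻⁸ × 3.958 m × 128 = 4.4583×10⁻⁴ m = 0.44583 mm
platinum: ΔL = 8.71×10⁻⁶ × 3.958 m × 128 = 4.4127×10⁻³ m = 4.4127 mm
difference = 4.4127 − 0.44583 = 3.96687 mm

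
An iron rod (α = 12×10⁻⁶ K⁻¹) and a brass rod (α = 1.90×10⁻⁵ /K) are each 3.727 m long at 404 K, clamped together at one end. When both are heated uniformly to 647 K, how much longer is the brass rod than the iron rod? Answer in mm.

6.34 mm

ΔT = 243 K
iron: ΔL = 12×10⁻⁶ × 3.727 m × 243 = 1.0868×10⁻² m = 10.868 mm
brass: ΔL = 1.90×10⁻⁵ × 3.727 m × 243 = 1.7208×10⁻² m = 17.208 mm
difference = 17.208 − 10.868 = 6.340 mm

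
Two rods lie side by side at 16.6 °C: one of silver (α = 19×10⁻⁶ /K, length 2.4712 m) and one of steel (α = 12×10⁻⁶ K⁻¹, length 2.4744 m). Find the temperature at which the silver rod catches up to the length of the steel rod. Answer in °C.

L₁(1 + α₁ΔT) = L₂(1 + α₂ΔT) ⇒ ΔT = (L₂ − L₁)/(α₁L₁ − α₂L₂)
L₂ − L₁ = 2.4744 − 2.4712 = 3.20×10⁻³ m
α₁L₁ − α₂L₂ = 19×10⁻⁶×2.4712 − 12×10⁻⁶×2.4744 = 1.726×10⁻⁵ m/K
ΔT = 3.20×10⁻³ / 1.726×10⁻⁵ = 185.400 K
T = 16.6 + 185.400 = 202.000 °C

T = 202.0 °C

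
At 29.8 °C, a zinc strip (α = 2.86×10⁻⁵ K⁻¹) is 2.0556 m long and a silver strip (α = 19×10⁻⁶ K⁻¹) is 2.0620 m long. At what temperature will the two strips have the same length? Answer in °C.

T = 356.1 °C

Equal length when α₁L₁ΔT − α₂L₂ΔT = L₂ − L₁ = 6.40×10⁻³ m
α₁L₁ = 5.879016×10⁻⁵, α₂L₂ = 3.9178×10⁻⁵ → Δ(αL) = 1.961216×10⁻⁵ m/K
ΔT = 6.40×10⁻³ / 1.961216×10⁻⁵ = 326.328 K, so T = 29.8 + 326.328 = 356.128 °C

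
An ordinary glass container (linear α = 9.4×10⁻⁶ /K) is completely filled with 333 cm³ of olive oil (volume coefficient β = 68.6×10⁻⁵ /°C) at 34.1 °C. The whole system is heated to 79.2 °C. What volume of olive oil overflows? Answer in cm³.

9.88 cm³

The container also expands: β_container ≈ 3α = 2.82×10⁻⁵ /K
Net overflow = V₀(β_liq − 3α_cont)ΔT
β − 3α = 6.86×10⁻⁴ − 2.82×10⁻⁵ = 6.578×10⁻⁴ /K; ΔT = 45.1 K
ΔV = 333 × 6.578×10⁻⁴ × 45.1 = 9.88 cm³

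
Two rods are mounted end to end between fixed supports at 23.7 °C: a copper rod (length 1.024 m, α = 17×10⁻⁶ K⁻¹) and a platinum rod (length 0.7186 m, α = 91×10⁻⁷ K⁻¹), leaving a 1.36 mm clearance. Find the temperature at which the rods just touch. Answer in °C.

T = 80.5 °C

Gap closes when ΔL₁ + ΔL₂ = 1.36 mm = 1.36×10⁻³ m
(α₁L₁ + α₂L₂)ΔT = g
α₁L₁ + α₂L₂ = 17×10⁻⁶×1.024 + 91×10⁻⁷×0.7186 = 2.394726×10⁻⁵ m/K
ΔT = 1.36×10⁻³ / 2.394726×10⁻⁵ = 56.791 K
T = 23.7 + 56.791 = 80.491 °C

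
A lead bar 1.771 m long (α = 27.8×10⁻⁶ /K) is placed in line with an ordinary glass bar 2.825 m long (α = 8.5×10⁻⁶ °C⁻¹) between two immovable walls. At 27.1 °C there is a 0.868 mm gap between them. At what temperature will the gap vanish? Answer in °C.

α₁L₁ = 4.92338×10⁻⁵ m/K, α₂L₂ = 2.40125×10⁻⁵ m/K → total 7.32463×10⁻⁵ m/K
ΔT = g/(α₁L₁+α₂L₂) = 8.68×10⁻⁴ / 7.32463×10⁻⁵ = 11.850 K
T = 27.1 + 11.850 = 38.950 °C

T = 39.0 °C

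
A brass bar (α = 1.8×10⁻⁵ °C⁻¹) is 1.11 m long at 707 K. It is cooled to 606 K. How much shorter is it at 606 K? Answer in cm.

|ΔT| = |606 − 707| = 101 K
ΔL = αL₀ΔT = (1.8×10⁻⁵)(1.11)(101) = 2.02×10⁻³ m

ΔL = 0.202 cm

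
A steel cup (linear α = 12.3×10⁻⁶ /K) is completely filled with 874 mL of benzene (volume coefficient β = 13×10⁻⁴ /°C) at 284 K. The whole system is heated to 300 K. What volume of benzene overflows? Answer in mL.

17.7 mL

The cup also expands: β_container ≈ 3α = 3.69×10⁻⁵ /K
Net overflow = V₀(β_liq − 3α_cont)ΔT
β − 3α = 1.30×10⁻³ − 3.69×10⁻⁵ = 1.2631×10⁻³ /K; ΔT = 16 K
ΔV = 874 × 1.2631×10⁻³ × 16 = 17.7 mL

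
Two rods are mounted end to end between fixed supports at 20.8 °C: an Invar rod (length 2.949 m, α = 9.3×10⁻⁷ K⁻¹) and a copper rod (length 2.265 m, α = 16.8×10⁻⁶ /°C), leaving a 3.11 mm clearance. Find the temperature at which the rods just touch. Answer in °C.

Gap closes when ΔL₁ + ΔL₂ = 3.11 mm = 3.11×10⁻³ m
(α₁L₁ + α₂L₂)ΔT = g
α₁L₁ + α₂L₂ = 9.3×10⁻⁷×2.949 + 16.8×10⁻⁶×2.265 = 4.079457×10⁻⁵ m/K
ΔT = 3.11×10⁻³ / 4.079457×10⁻⁵ = 76.236 K
T = 20.8 + 76.236 = 97.036 °C

T = 97.0 °C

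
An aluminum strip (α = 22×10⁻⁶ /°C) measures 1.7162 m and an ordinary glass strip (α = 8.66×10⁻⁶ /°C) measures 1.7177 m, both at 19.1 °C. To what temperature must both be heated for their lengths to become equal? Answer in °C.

L₁(1 + α₁ΔT) = L₂(1 + α₂ΔT) ⇒ ΔT = (L₂ − L₁)/(α₁L₁ − α₂L₂)
L₂ − L₁ = 1.7177 − 1.7162 = 1.50×10⁻³ m
α₁L₁ − α₂L₂ = 22×10⁻⁶×1.7162 − 8.66×10⁻⁶×1.7177 = 2.2881118×10⁻⁵ m/K
ΔT = 1.50×10⁻³ / 2.2881118×10⁻⁵ = 65.5562 K
T = 19.1 + 65.5562 = 84.6562 °C

T = 84.66 °C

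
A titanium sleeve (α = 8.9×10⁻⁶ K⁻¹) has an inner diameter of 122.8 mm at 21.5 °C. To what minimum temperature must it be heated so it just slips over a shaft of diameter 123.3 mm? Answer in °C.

T = 479 °C

Required Δd = 123.3 − 122.8 = 0.5 mm
Δd = αd₀ΔT ⇒ ΔT = Δd/(αd₀) = 0.5 / (8.9×10⁻⁶ × 122.8) = 457.49 K
T_min = 21.5 + 457.49 = 478.99 °C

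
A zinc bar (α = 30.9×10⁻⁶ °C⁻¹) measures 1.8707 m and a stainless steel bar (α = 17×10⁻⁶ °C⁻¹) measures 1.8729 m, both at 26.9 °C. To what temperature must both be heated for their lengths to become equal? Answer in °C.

T = 111.6 °C

Equal length when α₁L₁ΔT − α₂L₂ΔT = L₂ − L₁ = 2.20×10⁻³ m
α₁L₁ = 5.780463×10⁻⁵, α₂L₂ = 3.18393×10⁻⁵ → Δ(αL) = 2.596533×10⁻⁵ m/K
ΔT = 2.20×10⁻³ / 2.596533×10⁻⁵ = 84.728 K, so T = 26.9 + 84.728 = 111.628 °C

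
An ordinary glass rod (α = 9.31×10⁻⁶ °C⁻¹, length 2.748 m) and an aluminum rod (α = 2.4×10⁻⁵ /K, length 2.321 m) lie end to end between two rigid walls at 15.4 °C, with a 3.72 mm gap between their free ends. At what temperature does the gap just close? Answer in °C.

Gap closes when ΔL₁ + ΔL₂ = 3.72 mm = 3.72×10⁻³ m
(α₁L₁ + α₂L₂)ΔT = g
α₁L₁ + α₂L₂ = 9.31×10⁻⁶×2.748 + 2.4×10⁻⁵×2.321 = 8.128788×10⁻⁵ m/K
ΔT = 3.72×10⁻³ / 8.128788×10⁻⁵ = 45.763 K
T = 15.4 + 45.763 = 61.163 °C

T = 61.2 °C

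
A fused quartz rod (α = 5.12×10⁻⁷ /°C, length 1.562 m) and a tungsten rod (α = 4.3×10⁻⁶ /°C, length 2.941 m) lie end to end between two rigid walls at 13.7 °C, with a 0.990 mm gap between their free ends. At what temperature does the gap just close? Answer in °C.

Gap closes when ΔL₁ + ΔL₂ = 0.990 mm = 9.90×10⁻⁴ m
(α₁L₁ + α₂L₂)ΔT = g
α₁L₁ + α₂L₂ = 5.12×10⁻⁷×1.562 + 4.3×10⁻⁶×2.941 = 1.3446044×10⁻⁵ m/K
ΔT = 9.90×10⁻⁴ / 1.3446044×10⁻⁵ = 73.628 K
T = 13.7 + 73.628 = 87.328 °C

T = 87.3 °C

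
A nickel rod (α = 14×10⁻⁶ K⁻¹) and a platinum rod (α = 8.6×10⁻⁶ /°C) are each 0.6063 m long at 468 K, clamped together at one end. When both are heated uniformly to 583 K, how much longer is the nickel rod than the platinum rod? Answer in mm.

0.377 mm

ΔT = 115 K
nickel: ΔL = 14×10⁻⁶ × 0.6063 m × 115 = 9.7614×10⁻⁴ m = 0.97614 mm
platinum: ΔL = 8.6×10⁻⁶ × 0.6063 m × 115 = 5.9963×10⁻⁴ m = 0.59963 mm
difference = 0.97614 − 0.59963 = 0.37651 mm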